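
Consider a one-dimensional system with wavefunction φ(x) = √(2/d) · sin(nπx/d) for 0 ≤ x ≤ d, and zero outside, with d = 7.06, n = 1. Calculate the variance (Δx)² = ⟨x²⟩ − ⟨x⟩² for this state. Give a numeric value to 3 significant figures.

1.63

Compute ⟨x⟩ and ⟨x²⟩ separately, then (Δx)² = ⟨x²⟩ − ⟨x⟩².
With sin²θ = (1 − cos2θ)/2 on 0 ≤ x ≤ d: ∫sin²(nπx/d) dx = d/2, ∫x·sin²(nπx/d) dx = d²/4, ∫x²·sin²(nπx/d) dx = d³·(1/6 − 1/(4n²π²)); higher powers xᵏ the same way, integrating xᵏ·cos(2nπx/d) by parts.
⟨x⟩ = 3.5300 and ⟨x²⟩ = 14.089.
(Δx)² = 14.089 − (3.5300)² = 1.6285.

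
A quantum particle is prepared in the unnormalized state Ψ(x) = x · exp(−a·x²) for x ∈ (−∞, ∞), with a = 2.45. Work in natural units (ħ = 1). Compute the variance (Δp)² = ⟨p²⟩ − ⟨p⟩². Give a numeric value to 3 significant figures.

7.35

Compute ⟨p⟩ and ⟨p²⟩ separately; (Δp)² = ⟨p²⟩ − ⟨p⟩².
Expand each integrand as polynomial × e^(−2ax²) and use ∫x^(2j)·e^(−2ax²) dx = (2j−1)!!/(4a)^j · √(π/(2a)), odd powers → 0; here √(π/(2a)) = 0.80071. Differentiate with the product rule, d/dx e^(−ax²) = −2ax·e^(−ax²).
Normalization: ∫|Ψ|² dx = 0.081705.
⟨p⟩ = 0.0000 and ⟨p²⟩ = 7.3500.
(Δp)² = 7.3500 − (0.0000)² = 7.3500.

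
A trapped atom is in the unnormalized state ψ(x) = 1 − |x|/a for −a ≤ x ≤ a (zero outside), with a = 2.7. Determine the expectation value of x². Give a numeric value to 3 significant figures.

⟨x²⟩ = ∫ x²·|ψ|² dx / ∫|ψ|² dx (integrals over the domain).
ψ is even, so ∫ over [−a, a] = 2∫₀ᵃ with ψ = 1 − x/a there: ∫₀ᵃ (1 − x/a)² dx = a/3, ∫₀ᵃ x²(1 − x/a)² dx = a³/30, ∫₀ᵃ x⁴(1 − x/a)² dx = a⁵/105.
State is unnormalized: ∫|ψ|² dx = 1.8000, and ∫ψ*·x²·ψ dx = 1.3122, so ⟨x²⟩ = 1.3122 / 1.8000.
⟨x²⟩ = 0.72900.

0.729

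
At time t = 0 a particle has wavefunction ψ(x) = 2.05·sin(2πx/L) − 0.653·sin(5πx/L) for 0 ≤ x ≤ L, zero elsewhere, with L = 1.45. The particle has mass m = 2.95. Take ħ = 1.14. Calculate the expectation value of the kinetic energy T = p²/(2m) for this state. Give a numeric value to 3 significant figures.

T = −(ħ²/2m) d²/dx², so ⟨T⟩ = −(ħ²/2m) ∫ ψ*·ψ'' dx / ∫|ψ|² dx; with m = 2.95.
d²/dx² sin(jπx/L) = −(jπ/L)²·sin(jπx/L); on 0 ≤ x ≤ L, ∫sin²(jπx/L) dx = L/2 and ∫sin(jπx/L)·sin(lπx/L) dx = 0 for j ≠ l, so only diagonal terms survive in ∫|ψ|² and ∫ψ·ψ″; ∫ψ·ψ′ dx = [ψ²/2] between the walls = 0.
State is unnormalized: ∫|ψ|² dx = 3.3560, and ∫ψ*·(−ħ²/2m · ψ'') dx = 20.593, so ⟨T⟩ = 20.593 / 3.3560.
⟨T⟩ = 6.1363.

6.14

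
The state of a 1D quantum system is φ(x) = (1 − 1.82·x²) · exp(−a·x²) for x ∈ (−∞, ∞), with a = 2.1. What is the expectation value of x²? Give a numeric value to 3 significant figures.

⟨x²⟩ = ∫ x²·|φ|² dx / ∫|φ|² dx (integrals over the domain).
Expand each integrand as polynomial × e^(−2ax²) and use ∫x^(2j)·e^(−2ax²) dx = (2j−1)!!/(4a)^j · √(π/(2a)), odd powers → 0; here √(π/(2a)) = 0.86487.
State is unnormalized: ∫|φ|² dx = 0.61189, and ∫φ*·x²·φ dx = 0.041613, so ⟨x²⟩ = 0.041613 / 0.61189.
⟨x²⟩ = 0.068007.

0.0680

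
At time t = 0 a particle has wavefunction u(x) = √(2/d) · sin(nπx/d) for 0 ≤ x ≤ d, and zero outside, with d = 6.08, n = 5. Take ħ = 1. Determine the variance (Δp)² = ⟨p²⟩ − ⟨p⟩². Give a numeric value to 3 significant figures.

Compute ⟨p⟩ and ⟨p²⟩ separately; (Δp)² = ⟨p²⟩ − ⟨p⟩².
d/dx sin(nπx/d) = (nπ/d)·cos(nπx/d) and d²/dx² sin(nπx/d) = −(nπ/d)²·sin(nπx/d); on 0 ≤ x ≤ d, ∫sin²(nπx/d) dx = d/2 and ∫sin(nπx/d)·cos(nπx/d) dx = 0.
⟨p⟩ = 0.0000 and ⟨p²⟩ = 6.6747.
(Δp)² = 6.6747 − (0.0000)² = 6.6747.

6.67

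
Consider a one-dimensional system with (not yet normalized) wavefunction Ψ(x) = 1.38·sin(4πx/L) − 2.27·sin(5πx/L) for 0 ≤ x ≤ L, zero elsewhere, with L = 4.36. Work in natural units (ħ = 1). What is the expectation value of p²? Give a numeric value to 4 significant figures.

p² Ψ = −ħ² d²Ψ/dx²; ⟨p²⟩ = −ħ² ∫ Ψ*·Ψ'' dx / ∫|Ψ|² dx.
d²/dx² sin(jπx/L) = −(jπ/L)²·sin(jπx/L); on 0 ≤ x ≤ L, ∫sin²(jπx/L) dx = L/2 and ∫sin(jπx/L)·sin(lπx/L) dx = 0 for j ≠ l, so only diagonal terms survive in ∫|Ψ|² and ∫Ψ·Ψ″; ∫Ψ·Ψ′ dx = [Ψ²/2] between the walls = 0.
State is unnormalized: ∫|Ψ|² dx = 15.385, and ∫Ψ*·(−ħ² Ψ'') dx = 180.29, so ⟨p²⟩ = 180.29 / 15.385.
⟨p²⟩ = 11.719.

11.72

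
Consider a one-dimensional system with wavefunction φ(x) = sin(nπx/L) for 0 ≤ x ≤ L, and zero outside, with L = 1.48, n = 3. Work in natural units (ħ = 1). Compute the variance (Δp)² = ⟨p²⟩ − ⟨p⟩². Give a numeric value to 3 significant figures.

Compute ⟨p⟩ and ⟨p²⟩ separately; (Δp)² = ⟨p²⟩ − ⟨p⟩².
d/dx sin(nπx/L) = (nπ/L)·cos(nπx/L) and d²/dx² sin(nπx/L) = −(nπ/L)²·sin(nπx/L); on 0 ≤ x ≤ L, ∫sin²(nπx/L) dx = L/2 and ∫sin(nπx/L)·cos(nπx/L) dx = 0.
Normalization: ∫|φ|² dx = 0.74000.
⟨p⟩ = 0.0000 and ⟨p²⟩ = 40.553.
(Δp)² = 40.553 − (0.0000)² = 40.553.

40.6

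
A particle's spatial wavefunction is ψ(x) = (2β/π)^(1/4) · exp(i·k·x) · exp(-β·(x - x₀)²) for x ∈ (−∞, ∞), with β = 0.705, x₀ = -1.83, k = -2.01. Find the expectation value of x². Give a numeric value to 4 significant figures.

⟨x²⟩ = ∫ x²·|ψ|² dx (integrals over the domain).
Gaussian moments (u = x − x₀): ∫u^(2j)·e^(−2βu²) du = (2j−1)!!/(4β)^j · √(π/(2β)), odd powers integrate to 0; here √(π/(2β)) = 1.4927.
⟨x²⟩ = 3.7035.

3.704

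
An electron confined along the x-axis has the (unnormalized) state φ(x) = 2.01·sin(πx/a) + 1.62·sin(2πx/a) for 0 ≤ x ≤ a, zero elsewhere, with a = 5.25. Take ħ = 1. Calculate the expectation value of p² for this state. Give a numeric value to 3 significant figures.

0.781

p² φ = −ħ² d²φ/dx²; ⟨p²⟩ = −ħ² ∫ φ*·φ'' dx / ∫|φ|² dx.
d²/dx² sin(jπx/a) = −(jπ/a)²·sin(jπx/a); on 0 ≤ x ≤ a, ∫sin²(jπx/a) dx = a/2 and ∫sin(jπx/a)·sin(lπx/a) dx = 0 for j ≠ l, so only diagonal terms survive in ∫|φ|² and ∫φ·φ″; ∫φ·φ′ dx = [φ²/2] between the walls = 0.
State is unnormalized: ∫|φ|² dx = 17.494, and ∫φ*·(−ħ² φ'') dx = 13.665, so ⟨p²⟩ = 13.665 / 17.494.
⟨p²⟩ = 0.78110.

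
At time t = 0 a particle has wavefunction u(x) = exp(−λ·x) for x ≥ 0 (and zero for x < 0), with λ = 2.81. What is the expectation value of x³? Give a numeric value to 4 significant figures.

0.03380

⟨x³⟩ = ∫ x³·|u|² dx / ∫|u|² dx (integrals over the domain).
Every integrand reduces to terms xʲ·e^(−2λx) on [0, ∞); use ∫₀^∞ xʲ·e^(−2λx) dx = j!/(2λ)^(j+1).
State is unnormalized: ∫|u|² dx = 0.17794, and ∫u*·x³·u dx = 0.0060146, so ⟨x³⟩ = 0.0060146 / 0.17794.
⟨x³⟩ = 0.033802.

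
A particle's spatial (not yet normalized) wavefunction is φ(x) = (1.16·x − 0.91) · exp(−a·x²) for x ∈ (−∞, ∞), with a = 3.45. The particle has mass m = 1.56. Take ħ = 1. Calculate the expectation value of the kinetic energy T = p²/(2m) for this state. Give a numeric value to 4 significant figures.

1.339

T = −(ħ²/2m) d²/dx², so ⟨T⟩ = −(ħ²/2m) ∫ φ*·φ'' dx / ∫|φ|² dx; with m = 1.56.
Expand each integrand as polynomial × e^(−2ax²) and use ∫x^(2j)·e^(−2ax²) dx = (2j−1)!!/(4a)^j · √(π/(2a)), odd powers → 0; here √(π/(2a)) = 0.67476. Differentiate with the product rule, d/dx e^(−ax²) = −2ax·e^(−ax²).
State is unnormalized: ∫|φ|² dx = 0.62456, and ∫φ*·(−ħ²/2m · φ'') dx = 0.83613, so ⟨T⟩ = 0.83613 / 0.62456.
⟨T⟩ = 1.3387.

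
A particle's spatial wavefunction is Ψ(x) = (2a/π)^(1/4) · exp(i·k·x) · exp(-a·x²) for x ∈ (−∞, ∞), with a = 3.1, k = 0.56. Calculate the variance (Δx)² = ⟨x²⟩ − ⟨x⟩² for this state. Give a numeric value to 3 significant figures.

0.0806

Compute ⟨x⟩ and ⟨x²⟩ separately, then (Δx)² = ⟨x²⟩ − ⟨x⟩².
Gaussian moments: ∫x^(2j)·e^(−2ax²) dx = (2j−1)!!/(4a)^j · √(π/(2a)), odd powers integrate to 0; here √(π/(2a)) = 0.71183.
⟨x⟩ = 0.0000 and ⟨x²⟩ = 0.080645.
(Δx)² = 0.080645 − (0.0000)² = 0.080645.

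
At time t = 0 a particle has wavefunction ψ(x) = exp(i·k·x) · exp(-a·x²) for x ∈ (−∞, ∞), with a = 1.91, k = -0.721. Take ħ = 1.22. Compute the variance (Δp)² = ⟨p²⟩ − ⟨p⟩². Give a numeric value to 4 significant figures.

2.843

Compute ⟨p⟩ and ⟨p²⟩ separately; (Δp)² = ⟨p²⟩ − ⟨p⟩².
Gaussian moments: ∫x^(2j)·e^(−2ax²) dx = (2j−1)!!/(4a)^j · √(π/(2a)), odd powers integrate to 0; here √(π/(2a)) = 0.90687. Derivatives: ψ′ = (ik − 2ax)·ψ, ψ″ = ((ik − 2ax)² − 2a)·ψ; the odd-in-x pieces drop out.
Normalization: ∫|ψ|² dx = 0.90687.
⟨p⟩ = -0.87962 and ⟨p²⟩ = 3.6166.
(Δp)² = 3.6166 − (-0.87962)² = 2.8428.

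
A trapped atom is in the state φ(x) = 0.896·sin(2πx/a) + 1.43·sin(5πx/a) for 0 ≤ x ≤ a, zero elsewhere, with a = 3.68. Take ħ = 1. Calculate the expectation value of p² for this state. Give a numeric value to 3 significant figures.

p² φ = −ħ² d²φ/dx²; ⟨p²⟩ = −ħ² ∫ φ*·φ'' dx / ∫|φ|² dx.
d²/dx² sin(jπx/a) = −(jπ/a)²·sin(jπx/a); on 0 ≤ x ≤ a, ∫sin²(jπx/a) dx = a/2 and ∫sin(jπx/a)·sin(lπx/a) dx = 0 for j ≠ l, so only diagonal terms survive in ∫|φ|² and ∫φ·φ″; ∫φ·φ′ dx = [φ²/2] between the walls = 0.
State is unnormalized: ∫|φ|² dx = 5.2398, and ∫φ*·(−ħ² φ'') dx = 72.860, so ⟨p²⟩ = 72.860 / 5.2398.
⟨p²⟩ = 13.905.

13.9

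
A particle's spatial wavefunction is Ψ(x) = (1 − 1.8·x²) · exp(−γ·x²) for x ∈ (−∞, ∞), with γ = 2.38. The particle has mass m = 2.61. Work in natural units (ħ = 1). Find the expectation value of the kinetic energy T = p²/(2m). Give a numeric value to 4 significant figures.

1.018

T = −(ħ²/2m) d²/dx², so ⟨T⟩ = −(ħ²/2m) ∫ Ψ*·Ψ'' dx / ∫|Ψ|² dx; with m = 2.61.
Expand each integrand as polynomial × e^(−2γx²) and use ∫x^(2j)·e^(−2γx²) dx = (2j−1)!!/(4γ)^j · √(π/(2γ)), odd powers → 0; here √(π/(2γ)) = 0.81240. Differentiate with the product rule, d/dx e^(−γx²) = −2γx·e^(−γx²).
State is unnormalized: ∫|Ψ|² dx = 0.59232, and ∫Ψ*·(−ħ²/2m · Ψ'') dx = 0.60317, so ⟨T⟩ = 0.60317 / 0.59232.
⟨T⟩ = 1.0183.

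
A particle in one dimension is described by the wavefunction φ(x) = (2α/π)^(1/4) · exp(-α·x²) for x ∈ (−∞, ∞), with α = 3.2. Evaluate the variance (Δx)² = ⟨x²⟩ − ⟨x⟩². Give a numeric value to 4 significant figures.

Compute ⟨x⟩ and ⟨x²⟩ separately, then (Δx)² = ⟨x²⟩ − ⟨x⟩².
Gaussian moments: ∫x^(2j)·e^(−2αx²) dx = (2j−1)!!/(4α)^j · √(π/(2α)), odd powers integrate to 0; here √(π/(2α)) = 0.70062.
⟨x⟩ = 0.0000 and ⟨x²⟩ = 0.078125.
(Δx)² = 0.078125 − (0.0000)² = 0.078125.

0.07813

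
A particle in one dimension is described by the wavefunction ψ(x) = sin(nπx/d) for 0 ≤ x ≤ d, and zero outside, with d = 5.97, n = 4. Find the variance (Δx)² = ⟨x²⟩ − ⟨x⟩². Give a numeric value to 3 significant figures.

Compute ⟨x⟩ and ⟨x²⟩ separately, then (Δx)² = ⟨x²⟩ − ⟨x⟩².
With sin²θ = (1 − cos2θ)/2 on 0 ≤ x ≤ d: ∫sin²(nπx/d) dx = d/2, ∫x·sin²(nπx/d) dx = d²/4, ∫x²·sin²(nπx/d) dx = d³·(1/6 − 1/(4n²π²)); higher powers xᵏ the same way, integrating xᵏ·cos(2nπx/d) by parts.
Normalization: ∫|ψ|² dx = 2.9850.
⟨x⟩ = 2.9850 and ⟨x²⟩ = 11.767.
(Δx)² = 11.767 − (2.9850)² = 2.8572.

2.86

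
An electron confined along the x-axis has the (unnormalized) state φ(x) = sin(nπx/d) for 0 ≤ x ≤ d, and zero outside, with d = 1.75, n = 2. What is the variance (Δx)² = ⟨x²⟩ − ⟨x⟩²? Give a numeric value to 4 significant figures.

0.2164

Compute ⟨x⟩ and ⟨x²⟩ separately, then (Δx)² = ⟨x²⟩ − ⟨x⟩².
With sin²θ = (1 − cos2θ)/2 on 0 ≤ x ≤ d: ∫sin²(nπx/d) dx = d/2, ∫x·sin²(nπx/d) dx = d²/4, ∫x²·sin²(nπx/d) dx = d³·(1/6 − 1/(4n²π²)); higher powers xᵏ the same way, integrating xᵏ·cos(2nπx/d) by parts.
Normalization: ∫|φ|² dx = 0.87500.
⟨x⟩ = 0.87500 and ⟨x²⟩ = 0.98205.
(Δx)² = 0.98205 − (0.87500)² = 0.21642.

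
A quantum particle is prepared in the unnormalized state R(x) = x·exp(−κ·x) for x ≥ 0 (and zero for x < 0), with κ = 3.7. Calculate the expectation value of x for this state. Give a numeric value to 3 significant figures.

0.405

⟨x⟩ = ∫ x·|R|² dx / ∫|R|² dx (integrals over the domain).
Every integrand reduces to terms xʲ·e^(−2κx) on [0, ∞); use ∫₀^∞ xʲ·e^(−2κx) dx = j!/(2κ)^(j+1).
State is unnormalized: ∫|R|² dx = 0.0049355, and ∫R*·x·R dx = 0.0020009, so ⟨x⟩ = 0.0020009 / 0.0049355.
⟨x⟩ = 0.40541.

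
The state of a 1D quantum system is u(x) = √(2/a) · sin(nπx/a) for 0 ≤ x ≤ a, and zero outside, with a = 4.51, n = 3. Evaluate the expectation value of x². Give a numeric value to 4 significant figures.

6.666

⟨x²⟩ = ∫ x²·|u|² dx (integrals over the domain).
With sin²θ = (1 − cos2θ)/2 on 0 ≤ x ≤ a: ∫sin²(nπx/a) dx = a/2, ∫x·sin²(nπx/a) dx = a²/4, ∫x²·sin²(nπx/a) dx = a³·(1/6 − 1/(4n²π²)); higher powers xᵏ the same way, integrating xᵏ·cos(2nπx/a) by parts.
⟨x²⟩ = 6.6655.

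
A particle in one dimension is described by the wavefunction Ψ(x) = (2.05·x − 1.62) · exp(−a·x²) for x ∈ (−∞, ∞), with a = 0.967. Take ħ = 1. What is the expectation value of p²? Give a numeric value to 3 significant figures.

p² Ψ = −ħ² d²Ψ/dx²; ⟨p²⟩ = −ħ² ∫ Ψ*·Ψ'' dx / ∫|Ψ|² dx.
Expand each integrand as polynomial × e^(−2ax²) and use ∫x^(2j)·e^(−2ax²) dx = (2j−1)!!/(4a)^j · √(π/(2a)), odd powers → 0; here √(π/(2a)) = 1.2745. Differentiate with the product rule, d/dx e^(−ax²) = −2ax·e^(−ax²).
State is unnormalized: ∫|Ψ|² dx = 4.7296, and ∫Ψ*·(−ħ² Ψ'') dx = 7.2516, so ⟨p²⟩ = 7.2516 / 4.7296.
⟨p²⟩ = 1.5332.

1.53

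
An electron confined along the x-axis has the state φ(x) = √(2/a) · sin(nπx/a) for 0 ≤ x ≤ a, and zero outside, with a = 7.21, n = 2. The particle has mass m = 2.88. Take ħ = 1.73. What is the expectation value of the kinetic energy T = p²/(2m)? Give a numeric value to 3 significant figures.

0.395

T = −(ħ²/2m) d²/dx², so ⟨T⟩ = −(ħ²/2m) ∫ φ*·φ'' dx; with m = 2.88.
d/dx sin(nπx/a) = (nπ/a)·cos(nπx/a) and d²/dx² sin(nπx/a) = −(nπ/a)²·sin(nπx/a); on 0 ≤ x ≤ a, ∫sin²(nπx/a) dx = a/2 and ∫sin(nπx/a)·cos(nπx/a) dx = 0.
⟨T⟩ = 0.39460.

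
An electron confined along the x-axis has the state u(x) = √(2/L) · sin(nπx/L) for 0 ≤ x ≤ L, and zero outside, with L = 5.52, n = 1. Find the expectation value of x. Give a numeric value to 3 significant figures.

⟨x⟩ = ∫ x·|u|² dx (integrals over the domain).
With sin²θ = (1 − cos2θ)/2 on 0 ≤ x ≤ L: ∫sin²(nπx/L) dx = L/2, ∫x·sin²(nπx/L) dx = L²/4, ∫x²·sin²(nπx/L) dx = L³·(1/6 − 1/(4n²π²)); higher powers xᵏ the same way, integrating xᵏ·cos(2nπx/L) by parts.
⟨x⟩ = 2.7600.

2.76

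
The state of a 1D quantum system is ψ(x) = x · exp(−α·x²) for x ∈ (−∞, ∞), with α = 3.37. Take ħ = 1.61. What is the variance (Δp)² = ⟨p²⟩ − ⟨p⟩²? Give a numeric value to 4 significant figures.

Compute ⟨p⟩ and ⟨p²⟩ separately; (Δp)² = ⟨p²⟩ − ⟨p⟩².
Expand each integrand as polynomial × e^(−2αx²) and use ∫x^(2j)·e^(−2αx²) dx = (2j−1)!!/(4α)^j · √(π/(2α)), odd powers → 0; here √(π/(2α)) = 0.68272. Differentiate with the product rule, d/dx e^(−αx²) = −2αx·e^(−αx²).
Normalization: ∫|ψ|² dx = 0.050647.
⟨p⟩ = 0.0000 and ⟨p²⟩ = 26.206.
(Δp)² = 26.206 − (0.0000)² = 26.206.

26.21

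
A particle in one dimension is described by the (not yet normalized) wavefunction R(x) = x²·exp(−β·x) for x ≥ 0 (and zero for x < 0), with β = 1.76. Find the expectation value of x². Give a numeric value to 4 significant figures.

2.421

⟨x²⟩ = ∫ x²·|R|² dx / ∫|R|² dx (integrals over the domain).
Every integrand reduces to terms xʲ·e^(−2βx) on [0, ∞); use ∫₀^∞ xʲ·e^(−2βx) dx = j!/(2β)^(j+1).
State is unnormalized: ∫|R|² dx = 0.044412, and ∫R*·x²·R dx = 0.10753, so ⟨x²⟩ = 0.10753 / 0.044412.
⟨x²⟩ = 2.4212.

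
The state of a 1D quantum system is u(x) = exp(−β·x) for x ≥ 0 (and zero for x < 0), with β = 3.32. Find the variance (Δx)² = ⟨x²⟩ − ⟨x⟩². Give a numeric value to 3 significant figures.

Compute ⟨x⟩ and ⟨x²⟩ separately, then (Δx)² = ⟨x²⟩ − ⟨x⟩².
Every integrand reduces to terms xʲ·e^(−2βx) on [0, ∞); use ∫₀^∞ xʲ·e^(−2βx) dx = j!/(2β)^(j+1).
Normalization: ∫|u|² dx = 0.15060.
⟨x⟩ = 0.15060 and ⟨x²⟩ = 0.045362.
(Δx)² = 0.045362 − (0.15060)² = 0.022681.

0.0227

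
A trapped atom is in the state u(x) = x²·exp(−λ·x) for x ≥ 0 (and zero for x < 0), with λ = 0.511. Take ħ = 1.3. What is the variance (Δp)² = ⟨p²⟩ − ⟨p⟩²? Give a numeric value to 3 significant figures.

0.147

Compute ⟨p⟩ and ⟨p²⟩ separately; (Δp)² = ⟨p²⟩ − ⟨p⟩².
Differentiate x²·exp(−λ·x) with the product rule; every integrand then reduces to terms xʲ·e^(−2λx) on [0, ∞), with ∫₀^∞ xʲ·e^(−2λx) dx = j!/(2λ)^(j+1).
Normalization: ∫|u|² dx = 21.526.
⟨p⟩ = 0.0000 and ⟨p²⟩ = 0.14710.
(Δp)² = 0.14710 − (0.0000)² = 0.14710.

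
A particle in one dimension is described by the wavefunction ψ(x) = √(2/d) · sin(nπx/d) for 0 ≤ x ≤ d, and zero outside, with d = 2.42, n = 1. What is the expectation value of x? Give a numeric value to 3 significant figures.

1.21

⟨x⟩ = ∫ x·|ψ|² dx (integrals over the domain).
With sin²θ = (1 − cos2θ)/2 on 0 ≤ x ≤ d: ∫sin²(nπx/d) dx = d/2, ∫x·sin²(nπx/d) dx = d²/4, ∫x²·sin²(nπx/d) dx = d³·(1/6 − 1/(4n²π²)); higher powers xᵏ the same way, integrating xᵏ·cos(2nπx/d) by parts.
⟨x⟩ = 1.2100.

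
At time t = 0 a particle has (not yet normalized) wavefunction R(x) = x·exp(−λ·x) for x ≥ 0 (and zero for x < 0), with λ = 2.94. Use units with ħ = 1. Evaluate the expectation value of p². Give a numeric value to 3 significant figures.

p² R = −ħ² d²R/dx²; ⟨p²⟩ = −ħ² ∫ R*·R'' dx / ∫|R|² dx.
Differentiate x·exp(−λ·x) with the product rule; every integrand then reduces to terms xʲ·e^(−2λx) on [0, ∞), with ∫₀^∞ xʲ·e^(−2λx) dx = j!/(2λ)^(j+1).
State is unnormalized: ∫|R|² dx = 0.0098378, and ∫R*·(−ħ² R'') dx = 0.085034, so ⟨p²⟩ = 0.085034 / 0.0098378.
⟨p²⟩ = 8.6436.

8.64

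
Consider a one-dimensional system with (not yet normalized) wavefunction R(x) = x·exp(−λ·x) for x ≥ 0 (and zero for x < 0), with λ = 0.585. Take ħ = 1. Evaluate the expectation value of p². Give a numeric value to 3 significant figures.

p² R = −ħ² d²R/dx²; ⟨p²⟩ = −ħ² ∫ R*·R'' dx / ∫|R|² dx.
Differentiate x·exp(−λ·x) with the product rule; every integrand then reduces to terms xʲ·e^(−2λx) on [0, ∞), with ∫₀^∞ xʲ·e^(−2λx) dx = j!/(2λ)^(j+1).
State is unnormalized: ∫|R|² dx = 1.2487, and ∫R*·(−ħ² R'') dx = 0.42735, so ⟨p²⟩ = 0.42735 / 1.2487.
⟨p²⟩ = 0.34223.

0.342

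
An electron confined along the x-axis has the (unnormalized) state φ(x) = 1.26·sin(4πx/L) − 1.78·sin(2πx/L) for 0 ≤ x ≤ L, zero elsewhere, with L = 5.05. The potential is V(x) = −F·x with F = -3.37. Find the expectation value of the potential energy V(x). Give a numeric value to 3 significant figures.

8.51

⟨V⟩ = ∫ V(x)·|φ|² dx / ∫|φ|² dx.
On 0 ≤ x ≤ L (j ≠ l): ∫sin²(jπx/L) dx = L/2, ∫sin(jπx/L)·sin(lπx/L) dx = 0; diagonal moments ∫x·sin²(jπx/L) dx = L²/4, ∫x²·sin²(jπx/L) dx = L³·(1/6 − 1/(4j²π²)); cross terms ∫x·sin(jπx/L)·sin(lπx/L) dx = 0 for j + l even and −4jlL²/(π²(j² − l²)²) for j + l odd, ∫x²·sin(jπx/L)·sin(lπx/L) dx = (−1)^(j+l)·4jlL³/(π²(j² − l²)²); higher powers the same way via product-to-sum and parts.
State is unnormalized: ∫|φ|² dx = 12.009, and ∫φ*·V(x)·φ dx = 102.19, so ⟨V⟩ = 102.19 / 12.009.
⟨V⟩ = 8.5093.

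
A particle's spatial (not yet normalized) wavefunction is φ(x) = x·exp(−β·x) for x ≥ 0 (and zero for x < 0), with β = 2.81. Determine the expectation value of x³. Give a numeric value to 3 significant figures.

0.338

⟨x³⟩ = ∫ x³·|φ|² dx / ∫|φ|² dx (integrals over the domain).
Every integrand reduces to terms xʲ·e^(−2βx) on [0, ∞); use ∫₀^∞ xʲ·e^(−2βx) dx = j!/(2β)^(j+1).
State is unnormalized: ∫|φ|² dx = 0.011267, and ∫φ*·x³·φ dx = 0.0038086, so ⟨x³⟩ = 0.0038086 / 0.011267.
⟨x³⟩ = 0.33802.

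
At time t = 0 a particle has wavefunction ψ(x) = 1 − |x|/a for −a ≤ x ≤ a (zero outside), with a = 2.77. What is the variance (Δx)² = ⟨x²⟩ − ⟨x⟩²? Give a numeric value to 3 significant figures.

Compute ⟨x⟩ and ⟨x²⟩ separately, then (Δx)² = ⟨x²⟩ − ⟨x⟩².
ψ is even, so ∫ over [−a, a] = 2∫₀ᵃ with ψ = 1 − x/a there: ∫₀ᵃ (1 − x/a)² dx = a/3, ∫₀ᵃ x²(1 − x/a)² dx = a³/30, ∫₀ᵃ x⁴(1 − x/a)² dx = a⁵/105.
Normalization: ∫|ψ|² dx = 1.8467.
⟨x⟩ = 0.0000 and ⟨x²⟩ = 0.76729.
(Δx)² = 0.76729 − (0.0000)² = 0.76729.

0.767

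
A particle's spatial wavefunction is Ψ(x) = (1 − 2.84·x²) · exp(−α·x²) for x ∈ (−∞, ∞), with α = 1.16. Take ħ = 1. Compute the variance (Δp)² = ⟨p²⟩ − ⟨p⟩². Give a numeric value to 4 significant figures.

6.248

Compute ⟨p⟩ and ⟨p²⟩ separately; (Δp)² = ⟨p²⟩ − ⟨p⟩².
Expand each integrand as polynomial × e^(−2αx²) and use ∫x^(2j)·e^(−2αx²) dx = (2j−1)!!/(4α)^j · √(π/(2α)), odd powers → 0; here √(π/(2α)) = 1.1637. Differentiate with the product rule, d/dx e^(−αx²) = −2αx·e^(−αx²).
Normalization: ∫|Ψ|² dx = 1.0470.
⟨p⟩ = 0.0000 and ⟨p²⟩ = 6.2484.
(Δp)² = 6.2484 − (0.0000)² = 6.2484.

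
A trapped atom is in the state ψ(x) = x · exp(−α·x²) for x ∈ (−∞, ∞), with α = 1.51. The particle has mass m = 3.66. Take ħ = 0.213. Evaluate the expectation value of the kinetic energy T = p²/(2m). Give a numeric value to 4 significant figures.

0.02808

T = −(ħ²/2m) d²/dx², so ⟨T⟩ = −(ħ²/2m) ∫ ψ*·ψ'' dx / ∫|ψ|² dx; with m = 3.66.
Expand each integrand as polynomial × e^(−2αx²) and use ∫x^(2j)·e^(−2αx²) dx = (2j−1)!!/(4α)^j · √(π/(2α)), odd powers → 0; here √(π/(2α)) = 1.0199. Differentiate with the product rule, d/dx e^(−αx²) = −2αx·e^(−αx²).
State is unnormalized: ∫|ψ|² dx = 0.16886, and ∫ψ*·(−ħ²/2m · ψ'') dx = 0.0047411, so ⟨T⟩ = 0.0047411 / 0.16886.
⟨T⟩ = 0.028077.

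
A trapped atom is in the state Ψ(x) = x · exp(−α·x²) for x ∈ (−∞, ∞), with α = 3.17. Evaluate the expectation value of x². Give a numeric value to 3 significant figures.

0.237

⟨x²⟩ = ∫ x²·|Ψ|² dx / ∫|Ψ|² dx (integrals over the domain).
Expand each integrand as polynomial × e^(−2αx²) and use ∫x^(2j)·e^(−2αx²) dx = (2j−1)!!/(4α)^j · √(π/(2α)), odd powers → 0; here √(π/(2α)) = 0.70393.
State is unnormalized: ∫|Ψ|² dx = 0.055515, and ∫Ψ*·x²·Ψ dx = 0.013134, so ⟨x²⟩ = 0.013134 / 0.055515.
⟨x²⟩ = 0.23659.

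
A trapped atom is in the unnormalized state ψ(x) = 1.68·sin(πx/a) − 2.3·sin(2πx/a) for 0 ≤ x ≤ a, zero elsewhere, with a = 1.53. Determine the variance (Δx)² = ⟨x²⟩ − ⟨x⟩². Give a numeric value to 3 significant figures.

0.0656

Compute ⟨x⟩ and ⟨x²⟩ separately, then (Δx)² = ⟨x²⟩ − ⟨x⟩².
On 0 ≤ x ≤ a (j ≠ l): ∫sin²(jπx/a) dx = a/2, ∫sin(jπx/a)·sin(lπx/a) dx = 0; diagonal moments ∫x·sin²(jπx/a) dx = a²/4, ∫x²·sin²(jπx/a) dx = a³·(1/6 − 1/(4j²π²)); cross terms ∫x·sin(jπx/a)·sin(lπx/a) dx = 0 for j + l even and −4jla²/(π²(j² − l²)²) for j + l odd, ∫x²·sin(jπx/a)·sin(lπx/a) dx = (−1)^(j+l)·4jla³/(π²(j² − l²)²); higher powers the same way via product-to-sum and parts.
Normalization: ∫|ψ|² dx = 6.2060.
⟨x⟩ = 1.0275 and ⟨x²⟩ = 1.1214.
(Δx)² = 1.1214 − (1.0275)² = 0.065558.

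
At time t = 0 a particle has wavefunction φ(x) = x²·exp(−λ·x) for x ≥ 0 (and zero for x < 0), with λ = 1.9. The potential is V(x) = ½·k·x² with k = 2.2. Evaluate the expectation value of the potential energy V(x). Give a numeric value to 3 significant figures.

⟨V⟩ = ∫ V(x)·|φ|² dx / ∫|φ|² dx.
Every integrand reduces to terms xʲ·e^(−2λx) on [0, ∞); use ∫₀^∞ xʲ·e^(−2λx) dx = j!/(2λ)^(j+1).
State is unnormalized: ∫|φ|² dx = 0.030290, and ∫φ*·V(x)·φ dx = 0.069221, so ⟨V⟩ = 0.069221 / 0.030290.
⟨V⟩ = 2.2853.

2.29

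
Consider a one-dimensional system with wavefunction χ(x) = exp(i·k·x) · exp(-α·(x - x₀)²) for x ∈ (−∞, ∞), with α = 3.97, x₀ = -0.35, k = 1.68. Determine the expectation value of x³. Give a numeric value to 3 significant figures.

⟨x³⟩ = ∫ x³·|χ|² dx / ∫|χ|² dx (integrals over the domain).
Gaussian moments (u = x − x₀): ∫u^(2j)·e^(−2αu²) du = (2j−1)!!/(4α)^j · √(π/(2α)), odd powers integrate to 0; here √(π/(2α)) = 0.62902.
State is unnormalized: ∫|χ|² dx = 0.62902, and ∫χ*·x³·χ dx = -0.068561, so ⟨x³⟩ = -0.068561 / 0.62902.
⟨x³⟩ = -0.10900.

-0.109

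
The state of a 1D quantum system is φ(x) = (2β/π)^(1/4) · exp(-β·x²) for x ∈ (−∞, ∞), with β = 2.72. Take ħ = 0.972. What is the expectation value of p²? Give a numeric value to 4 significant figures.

p² φ = −ħ² d²φ/dx²; ⟨p²⟩ = −ħ² ∫ φ*·φ'' dx.
Gaussian moments: ∫x^(2j)·e^(−2βx²) dx = (2j−1)!!/(4β)^j · √(π/(2β)), odd powers integrate to 0; here √(π/(2β)) = 0.75993. Derivatives: d/dx e^(−βx²) = −2βx·e^(−βx²), d²/dx² e^(−βx²) = (4β²x² − 2β)·e^(−βx²).
⟨p²⟩ = 2.5698.

2.570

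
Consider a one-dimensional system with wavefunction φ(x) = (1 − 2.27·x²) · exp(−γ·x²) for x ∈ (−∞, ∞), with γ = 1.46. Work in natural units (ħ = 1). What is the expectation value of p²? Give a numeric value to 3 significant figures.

6.12

p² φ = −ħ² d²φ/dx²; ⟨p²⟩ = −ħ² ∫ φ*·φ'' dx / ∫|φ|² dx.
Expand each integrand as polynomial × e^(−2γx²) and use ∫x^(2j)·e^(−2γx²) dx = (2j−1)!!/(4γ)^j · √(π/(2γ)), odd powers → 0; here √(π/(2γ)) = 1.0373. Differentiate with the product rule, d/dx e^(−γx²) = −2γx·e^(−γx²).
State is unnormalized: ∫|φ|² dx = 0.70104, and ∫φ*·(−ħ² φ'') dx = 4.2933, so ⟨p²⟩ = 4.2933 / 0.70104.
⟨p²⟩ = 6.1242.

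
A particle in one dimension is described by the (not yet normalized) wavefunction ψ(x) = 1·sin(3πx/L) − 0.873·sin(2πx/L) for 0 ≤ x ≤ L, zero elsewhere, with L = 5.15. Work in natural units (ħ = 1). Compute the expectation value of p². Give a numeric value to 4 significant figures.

2.544

p² ψ = −ħ² d²ψ/dx²; ⟨p²⟩ = −ħ² ∫ ψ*·ψ'' dx / ∫|ψ|² dx.
d²/dx² sin(jπx/L) = −(jπ/L)²·sin(jπx/L); on 0 ≤ x ≤ L, ∫sin²(jπx/L) dx = L/2 and ∫sin(jπx/L)·sin(lπx/L) dx = 0 for j ≠ l, so only diagonal terms survive in ∫|ψ|² and ∫ψ·ψ″; ∫ψ·ψ′ dx = [ψ²/2] between the walls = 0.
State is unnormalized: ∫|ψ|² dx = 4.5375, and ∫ψ*·(−ħ² ψ'') dx = 11.545, so ⟨p²⟩ = 11.545 / 4.5375.
⟨p²⟩ = 2.5444.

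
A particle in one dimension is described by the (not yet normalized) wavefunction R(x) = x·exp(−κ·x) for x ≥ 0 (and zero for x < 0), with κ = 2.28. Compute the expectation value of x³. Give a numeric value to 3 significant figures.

⟨x³⟩ = ∫ x³·|R|² dx / ∫|R|² dx (integrals over the domain).
Every integrand reduces to terms xʲ·e^(−2κx) on [0, ∞); use ∫₀^∞ xʲ·e^(−2κx) dx = j!/(2κ)^(j+1).
State is unnormalized: ∫|R|² dx = 0.021093, and ∫R*·x³·R dx = 0.013347, so ⟨x³⟩ = 0.013347 / 0.021093.
⟨x³⟩ = 0.63279.

0.633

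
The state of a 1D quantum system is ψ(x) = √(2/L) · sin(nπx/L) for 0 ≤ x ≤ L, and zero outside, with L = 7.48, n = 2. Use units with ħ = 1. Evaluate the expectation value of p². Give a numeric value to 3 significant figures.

p² ψ = −ħ² d²ψ/dx²; ⟨p²⟩ = −ħ² ∫ ψ*·ψ'' dx.
d/dx sin(nπx/L) = (nπ/L)·cos(nπx/L) and d²/dx² sin(nπx/L) = −(nπ/L)²·sin(nπx/L); on 0 ≤ x ≤ L, ∫sin²(nπx/L) dx = L/2 and ∫sin(nπx/L)·cos(nπx/L) dx = 0.
⟨p²⟩ = 0.70560.

0.706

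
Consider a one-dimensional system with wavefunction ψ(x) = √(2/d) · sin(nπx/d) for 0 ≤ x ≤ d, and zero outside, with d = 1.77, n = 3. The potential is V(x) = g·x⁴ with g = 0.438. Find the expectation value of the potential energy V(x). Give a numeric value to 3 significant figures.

⟨V⟩ = ∫ V(x)·|ψ|² dx.
With sin²θ = (1 − cos2θ)/2 on 0 ≤ x ≤ d: ∫sin²(nπx/d) dx = d/2, ∫x·sin²(nπx/d) dx = d²/4, ∫x²·sin²(nπx/d) dx = d³·(1/6 − 1/(4n²π²)); higher powers xᵏ the same way, integrating xᵏ·cos(2nπx/d) by parts.
⟨V⟩ = 0.81222.

0.812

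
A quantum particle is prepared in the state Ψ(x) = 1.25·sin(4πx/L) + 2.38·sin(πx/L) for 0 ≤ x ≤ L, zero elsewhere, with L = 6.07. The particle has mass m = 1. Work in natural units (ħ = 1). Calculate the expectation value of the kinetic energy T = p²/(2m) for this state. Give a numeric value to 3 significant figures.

T = −(ħ²/2m) d²/dx², so ⟨T⟩ = −(ħ²/2m) ∫ Ψ*·Ψ'' dx / ∫|Ψ|² dx; with m = 1.
d²/dx² sin(jπx/L) = −(jπ/L)²·sin(jπx/L); on 0 ≤ x ≤ L, ∫sin²(jπx/L) dx = L/2 and ∫sin(jπx/L)·sin(lπx/L) dx = 0 for j ≠ l, so only diagonal terms survive in ∫|Ψ|² and ∫Ψ·Ψ″; ∫Ψ·Ψ′ dx = [Ψ²/2] between the walls = 0.
State is unnormalized: ∫|Ψ|² dx = 21.934, and ∫Ψ*·(−ħ²/2m · Ψ'') dx = 12.465, so ⟨T⟩ = 12.465 / 21.934.
⟨T⟩ = 0.56830.

0.568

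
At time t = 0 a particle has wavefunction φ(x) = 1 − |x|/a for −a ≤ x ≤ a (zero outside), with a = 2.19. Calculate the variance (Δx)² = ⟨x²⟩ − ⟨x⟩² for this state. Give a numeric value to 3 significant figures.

0.480

Compute ⟨x⟩ and ⟨x²⟩ separately, then (Δx)² = ⟨x²⟩ − ⟨x⟩².
φ is even, so ∫ over [−a, a] = 2∫₀ᵃ with φ = 1 − x/a there: ∫₀ᵃ (1 − x/a)² dx = a/3, ∫₀ᵃ x²(1 − x/a)² dx = a³/30, ∫₀ᵃ x⁴(1 − x/a)² dx = a⁵/105.
Normalization: ∫|φ|² dx = 1.4600.
⟨x⟩ = 0.0000 and ⟨x²⟩ = 0.47961.
(Δx)² = 0.47961 − (0.0000)² = 0.47961.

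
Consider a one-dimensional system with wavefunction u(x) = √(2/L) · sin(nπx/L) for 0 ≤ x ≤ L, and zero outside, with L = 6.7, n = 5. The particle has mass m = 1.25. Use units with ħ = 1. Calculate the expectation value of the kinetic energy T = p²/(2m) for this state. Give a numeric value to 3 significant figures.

T = −(ħ²/2m) d²/dx², so ⟨T⟩ = −(ħ²/2m) ∫ u*·u'' dx; with m = 1.25.
d/dx sin(nπx/L) = (nπ/L)·cos(nπx/L) and d²/dx² sin(nπx/L) = −(nπ/L)²·sin(nπx/L); on 0 ≤ x ≤ L, ∫sin²(nπx/L) dx = L/2 and ∫sin(nπx/L)·cos(nπx/L) dx = 0.
⟨T⟩ = 2.1986.

2.20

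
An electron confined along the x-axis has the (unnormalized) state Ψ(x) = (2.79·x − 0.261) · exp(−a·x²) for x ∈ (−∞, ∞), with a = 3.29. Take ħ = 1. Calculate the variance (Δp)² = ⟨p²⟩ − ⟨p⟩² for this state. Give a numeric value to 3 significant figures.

Compute ⟨p⟩ and ⟨p²⟩ separately; (Δp)² = ⟨p²⟩ − ⟨p⟩².
Expand each integrand as polynomial × e^(−2ax²) and use ∫x^(2j)·e^(−2ax²) dx = (2j−1)!!/(4a)^j · √(π/(2a)), odd powers → 0; here √(π/(2a)) = 0.69097. Differentiate with the product rule, d/dx e^(−ax²) = −2ax·e^(−ax²).
Normalization: ∫|Ψ|² dx = 0.45578.
⟨p⟩ = 0.0000 and ⟨p²⟩ = 9.1905.
(Δp)² = 9.1905 − (0.0000)² = 9.1905.

9.19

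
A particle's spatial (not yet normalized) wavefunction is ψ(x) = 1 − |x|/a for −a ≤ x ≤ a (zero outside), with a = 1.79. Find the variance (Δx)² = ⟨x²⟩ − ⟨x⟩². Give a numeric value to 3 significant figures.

0.320

Compute ⟨x⟩ and ⟨x²⟩ separately, then (Δx)² = ⟨x²⟩ − ⟨x⟩².
ψ is even, so ∫ over [−a, a] = 2∫₀ᵃ with ψ = 1 − x/a there: ∫₀ᵃ (1 − x/a)² dx = a/3, ∫₀ᵃ x²(1 − x/a)² dx = a³/30, ∫₀ᵃ x⁴(1 − x/a)² dx = a⁵/105.
Normalization: ∫|ψ|² dx = 1.1933.
⟨x⟩ = 0.0000 and ⟨x²⟩ = 0.32041.
(Δx)² = 0.32041 − (0.0000)² = 0.32041.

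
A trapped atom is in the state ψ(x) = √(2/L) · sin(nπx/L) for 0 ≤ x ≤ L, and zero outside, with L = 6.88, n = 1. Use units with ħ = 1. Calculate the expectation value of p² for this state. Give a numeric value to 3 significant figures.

p² ψ = −ħ² d²ψ/dx²; ⟨p²⟩ = −ħ² ∫ ψ*·ψ'' dx.
d/dx sin(nπx/L) = (nπ/L)·cos(nπx/L) and d²/dx² sin(nπx/L) = −(nπ/L)²·sin(nπx/L); on 0 ≤ x ≤ L, ∫sin²(nπx/L) dx = L/2 and ∫sin(nπx/L)·cos(nπx/L) dx = 0.
⟨p²⟩ = 0.20851.

0.209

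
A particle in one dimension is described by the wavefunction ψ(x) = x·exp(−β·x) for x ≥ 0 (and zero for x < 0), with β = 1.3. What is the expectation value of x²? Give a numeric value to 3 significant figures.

⟨x²⟩ = ∫ x²·|ψ|² dx / ∫|ψ|² dx (integrals over the domain).
Every integrand reduces to terms xʲ·e^(−2βx) on [0, ∞); use ∫₀^∞ xʲ·e^(−2βx) dx = j!/(2β)^(j+1).
State is unnormalized: ∫|ψ|² dx = 0.11379, and ∫ψ*·x²·ψ dx = 0.20200, so ⟨x²⟩ = 0.20200 / 0.11379.
⟨x²⟩ = 1.7751.

1.78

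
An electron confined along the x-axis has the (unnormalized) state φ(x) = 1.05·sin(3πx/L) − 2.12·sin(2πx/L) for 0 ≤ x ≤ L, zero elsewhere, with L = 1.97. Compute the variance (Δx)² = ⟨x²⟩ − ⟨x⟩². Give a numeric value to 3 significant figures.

Compute ⟨x⟩ and ⟨x²⟩ separately, then (Δx)² = ⟨x²⟩ − ⟨x⟩².
On 0 ≤ x ≤ L (j ≠ l): ∫sin²(jπx/L) dx = L/2, ∫sin(jπx/L)·sin(lπx/L) dx = 0; diagonal moments ∫x·sin²(jπx/L) dx = L²/4, ∫x²·sin²(jπx/L) dx = L³·(1/6 − 1/(4j²π²)); cross terms ∫x·sin(jπx/L)·sin(lπx/L) dx = 0 for j + l even and −4jlL²/(π²(j² − l²)²) for j + l odd, ∫x²·sin(jπx/L)·sin(lπx/L) dx = (−1)^(j+l)·4jlL³/(π²(j² − l²)²); higher powers the same way via product-to-sum and parts.
Normalization: ∫|φ|² dx = 5.5129.
⟨x⟩ = 1.2898 and ⟨x²⟩ = 1.8504.
(Δx)² = 1.8504 − (1.2898)² = 0.18671.

0.187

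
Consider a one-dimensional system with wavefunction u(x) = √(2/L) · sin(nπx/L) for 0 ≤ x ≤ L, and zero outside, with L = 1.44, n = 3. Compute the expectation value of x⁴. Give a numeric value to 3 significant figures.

0.812

⟨x⁴⟩ = ∫ x⁴·|u|² dx (integrals over the domain).
With sin²θ = (1 − cos2θ)/2 on 0 ≤ x ≤ L: ∫sin²(nπx/L) dx = L/2, ∫x·sin²(nπx/L) dx = L²/4, ∫x²·sin²(nπx/L) dx = L³·(1/6 − 1/(4n²π²)); higher powers xᵏ the same way, integrating xᵏ·cos(2nπx/L) by parts.
⟨x⁴⟩ = 0.81237.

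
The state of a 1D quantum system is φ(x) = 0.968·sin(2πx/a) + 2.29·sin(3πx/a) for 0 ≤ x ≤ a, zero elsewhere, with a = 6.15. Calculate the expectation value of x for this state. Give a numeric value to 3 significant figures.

⟨x⟩ = ∫ x·|φ|² dx / ∫|φ|² dx (integrals over the domain).
On 0 ≤ x ≤ a (j ≠ l): ∫sin²(jπx/a) dx = a/2, ∫sin(jπx/a)·sin(lπx/a) dx = 0; diagonal moments ∫x·sin²(jπx/a) dx = a²/4, ∫x²·sin²(jπx/a) dx = a³·(1/6 − 1/(4j²π²)); cross terms ∫x·sin(jπx/a)·sin(lπx/a) dx = 0 for j + l even and −4jla²/(π²(j² − l²)²) for j + l odd, ∫x²·sin(jπx/a)·sin(lπx/a) dx = (−1)^(j+l)·4jla³/(π²(j² − l²)²); higher powers the same way via product-to-sum and parts.
State is unnormalized: ∫|φ|² dx = 19.007, and ∫φ*·x·φ dx = 42.136, so ⟨x⟩ = 42.136 / 19.007.
⟨x⟩ = 2.2169.

2.22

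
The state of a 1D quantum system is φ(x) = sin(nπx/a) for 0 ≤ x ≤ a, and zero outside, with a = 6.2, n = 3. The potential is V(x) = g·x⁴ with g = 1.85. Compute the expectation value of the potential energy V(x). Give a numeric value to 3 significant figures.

516.

⟨V⟩ = ∫ V(x)·|φ|² dx / ∫|φ|² dx.
With sin²θ = (1 − cos2θ)/2 on 0 ≤ x ≤ a: ∫sin²(nπx/a) dx = a/2, ∫x·sin²(nπx/a) dx = a²/4, ∫x²·sin²(nπx/a) dx = a³·(1/6 − 1/(4n²π²)); higher powers xᵏ the same way, integrating xᵏ·cos(2nπx/a) by parts.
State is unnormalized: ∫|φ|² dx = 3.1000, and ∫φ*·V(x)·φ dx = 1601.1, so ⟨V⟩ = 1601.1 / 3.1000.
⟨V⟩ = 516.47.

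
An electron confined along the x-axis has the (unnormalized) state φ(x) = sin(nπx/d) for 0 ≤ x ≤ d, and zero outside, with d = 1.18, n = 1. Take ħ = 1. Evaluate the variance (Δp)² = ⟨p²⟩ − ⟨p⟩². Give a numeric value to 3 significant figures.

7.09

Compute ⟨p⟩ and ⟨p²⟩ separately; (Δp)² = ⟨p²⟩ − ⟨p⟩².
d/dx sin(nπx/d) = (nπ/d)·cos(nπx/d) and d²/dx² sin(nπx/d) = −(nπ/d)²·sin(nπx/d); on 0 ≤ x ≤ d, ∫sin²(nπx/d) dx = d/2 and ∫sin(nπx/d)·cos(nπx/d) dx = 0.
Normalization: ∫|φ|² dx = 0.59000.
⟨p⟩ = 0.0000 and ⟨p²⟩ = 7.0882.
(Δp)² = 7.0882 − (0.0000)² = 7.0882.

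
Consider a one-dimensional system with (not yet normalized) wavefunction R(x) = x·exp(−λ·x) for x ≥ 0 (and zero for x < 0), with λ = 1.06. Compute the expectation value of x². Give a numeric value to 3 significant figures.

2.67

⟨x²⟩ = ∫ x²·|R|² dx / ∫|R|² dx (integrals over the domain).
Every integrand reduces to terms xʲ·e^(−2λx) on [0, ∞); use ∫₀^∞ xʲ·e^(−2λx) dx = j!/(2λ)^(j+1).
State is unnormalized: ∫|R|² dx = 0.20990, and ∫R*·x²·R dx = 0.56044, so ⟨x²⟩ = 0.56044 / 0.20990.
⟨x²⟩ = 2.6700.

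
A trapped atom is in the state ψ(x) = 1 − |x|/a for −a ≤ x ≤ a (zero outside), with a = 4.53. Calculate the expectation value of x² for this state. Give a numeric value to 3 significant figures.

⟨x²⟩ = ∫ x²·|ψ|² dx / ∫|ψ|² dx (integrals over the domain).
ψ is even, so ∫ over [−a, a] = 2∫₀ᵃ with ψ = 1 − x/a there: ∫₀ᵃ (1 − x/a)² dx = a/3, ∫₀ᵃ x²(1 − x/a)² dx = a³/30, ∫₀ᵃ x⁴(1 − x/a)² dx = a⁵/105.
State is unnormalized: ∫|ψ|² dx = 3.0200, and ∫ψ*·x²·ψ dx = 6.1973, so ⟨x²⟩ = 6.1973 / 3.0200.
⟨x²⟩ = 2.0521.

2.05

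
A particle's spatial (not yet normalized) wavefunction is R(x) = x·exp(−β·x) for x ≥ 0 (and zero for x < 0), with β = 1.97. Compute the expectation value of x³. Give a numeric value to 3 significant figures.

0.981

⟨x³⟩ = ∫ x³·|R|² dx / ∫|R|² dx (integrals over the domain).
Every integrand reduces to terms xʲ·e^(−2βx) on [0, ∞); use ∫₀^∞ xʲ·e^(−2βx) dx = j!/(2β)^(j+1).
State is unnormalized: ∫|R|² dx = 0.032700, and ∫R*·x³·R dx = 0.032078, so ⟨x³⟩ = 0.032078 / 0.032700.
⟨x³⟩ = 0.98099.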